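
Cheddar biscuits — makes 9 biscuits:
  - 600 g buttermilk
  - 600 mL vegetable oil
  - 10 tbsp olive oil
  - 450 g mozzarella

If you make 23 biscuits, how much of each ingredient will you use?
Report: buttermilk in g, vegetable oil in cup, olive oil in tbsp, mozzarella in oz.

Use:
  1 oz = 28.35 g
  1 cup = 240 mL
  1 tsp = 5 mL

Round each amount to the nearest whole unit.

Scaling factor: 23/9.
buttermilk: 600 g × 23/9 ≈ 1533 g
vegetable oil: 600 mL × 23/9 ÷ 240 mL/cup ≈ 6 cup
olive oil: 10 tbsp × 23/9 ≈ 26 tbsp
mozzarella: 450 g × 23/9 ÷ 28.35 g/oz ≈ 41 oz

buttermilk: 1533 g; vegetable oil: 6 cup; olive oil: 26 tbsp; mozzarella: 41 oz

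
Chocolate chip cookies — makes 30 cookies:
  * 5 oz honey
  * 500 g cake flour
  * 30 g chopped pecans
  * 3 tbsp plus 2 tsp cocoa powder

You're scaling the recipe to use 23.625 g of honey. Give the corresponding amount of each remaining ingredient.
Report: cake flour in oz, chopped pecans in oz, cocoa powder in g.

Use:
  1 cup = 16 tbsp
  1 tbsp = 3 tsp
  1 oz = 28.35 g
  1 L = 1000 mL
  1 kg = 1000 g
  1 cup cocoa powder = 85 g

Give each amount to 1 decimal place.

The original recipe has 141.75 g of honey, so the scaling factor is 23.625 ÷ 141.75 = 1/6.
cake flour: 500 g × 1/6 ÷ 28.35 g/oz ≈ 2.9 oz
chopped pecans: 30 g × 1/6 ÷ 28.35 g/oz ≈ 0.2 oz
cocoa powder: (3 tbsp + 2 tsp = 11/3 tbsp) × 1/6 ÷ 16 tbsp/cup × 85 g/cup ≈ 3.2 g

cake flour: 2.9 oz; chopped pecans: 0.2 oz; cocoa powder: 3.2 g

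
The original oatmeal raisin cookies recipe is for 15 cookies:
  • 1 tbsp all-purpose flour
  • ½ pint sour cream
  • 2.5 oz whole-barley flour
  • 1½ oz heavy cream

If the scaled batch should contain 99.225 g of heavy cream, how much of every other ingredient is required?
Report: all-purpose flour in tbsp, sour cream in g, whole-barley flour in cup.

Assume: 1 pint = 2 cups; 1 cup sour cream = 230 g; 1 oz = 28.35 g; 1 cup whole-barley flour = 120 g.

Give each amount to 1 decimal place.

all-purpose flour: 2.3 tbsp; sour cream: 536.7 g; whole-barley flour: 1.4 cup

The original recipe has 42.525 g of heavy cream, so the scaling factor is 99.225 ÷ 42.525 = 7/3.
all-purpose flour: 1 tbsp × 7/3 ≈ 2.3 tbsp
sour cream: 0.5 pint × 7/3 × 2 cup/pint × 230 g/cup ≈ 536.7 g
whole-barley flour: 2.5 oz × 7/3 × 28.35 g/oz ÷ 120 g/cup ≈ 1.4 cup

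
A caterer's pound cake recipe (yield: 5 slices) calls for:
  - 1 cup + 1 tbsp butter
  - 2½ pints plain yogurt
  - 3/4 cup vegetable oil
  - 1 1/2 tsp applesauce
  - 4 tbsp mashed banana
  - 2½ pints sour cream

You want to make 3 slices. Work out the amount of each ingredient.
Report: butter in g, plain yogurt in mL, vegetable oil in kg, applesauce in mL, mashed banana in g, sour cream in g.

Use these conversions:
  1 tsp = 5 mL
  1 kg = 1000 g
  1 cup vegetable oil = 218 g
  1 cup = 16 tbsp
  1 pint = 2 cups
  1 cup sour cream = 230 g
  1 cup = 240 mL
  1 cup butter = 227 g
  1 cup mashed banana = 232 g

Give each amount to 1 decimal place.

Scaling factor: 3/5 = 0.6.
butter: (1 cup + 1 tbsp = 1.0625 cup) × 3/5 × 227 g/cup ≈ 144.7 g
plain yogurt: 2.5 pint × 3/5 × 2 cup/pint × 240 mL/cup = 720.0 mL
vegetable oil: 0.75 cup × 3/5 × 218 g/cup ÷ 1000 g/kg ≈ 0.1 kg
applesauce: 1.5 tsp × 3/5 × 5 mL/tsp = 4.5 mL
mashed banana: 4 tbsp × 3/5 ÷ 16 tbsp/cup × 232 g/cup = 34.8 g
sour cream: 2.5 pint × 3/5 × 2 cup/pint × 230 g/cup = 690.0 g

butter: 144.7 g; plain yogurt: 720.0 mL; vegetable oil: 0.1 kg; applesauce: 4.5 mL; mashed banana: 34.8 g; sour cream: 690.0 g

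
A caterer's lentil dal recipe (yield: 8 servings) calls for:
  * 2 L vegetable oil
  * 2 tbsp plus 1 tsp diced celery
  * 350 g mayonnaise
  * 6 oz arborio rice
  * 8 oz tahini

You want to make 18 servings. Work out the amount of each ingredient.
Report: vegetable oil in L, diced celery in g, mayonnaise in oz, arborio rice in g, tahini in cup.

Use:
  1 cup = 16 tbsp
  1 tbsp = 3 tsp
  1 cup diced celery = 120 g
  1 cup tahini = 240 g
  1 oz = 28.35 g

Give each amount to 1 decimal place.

Scaling factor: 18/8 = 9/4 = 2.25.
vegetable oil: 2 L × 9/4 = 4.5 L
diced celery: (2 tbsp + 1 tsp = 7/3 tbsp) × 9/4 ÷ 16 tbsp/cup × 120 g/cup ≈ 39.4 g
mayonnaise: 350 g × 9/4 ÷ 28.35 g/oz ≈ 27.8 oz
arborio rice: 6 oz × 9/4 × 28.35 g/oz ≈ 382.7 g
tahini: 8 oz × 9/4 × 28.35 g/oz ÷ 240 g/cup ≈ 2.1 cup

vegetable oil: 4.5 L; diced celery: 39.4 g; mayonnaise: 27.8 oz; arborio rice: 382.7 g; tahini: 2.1 cup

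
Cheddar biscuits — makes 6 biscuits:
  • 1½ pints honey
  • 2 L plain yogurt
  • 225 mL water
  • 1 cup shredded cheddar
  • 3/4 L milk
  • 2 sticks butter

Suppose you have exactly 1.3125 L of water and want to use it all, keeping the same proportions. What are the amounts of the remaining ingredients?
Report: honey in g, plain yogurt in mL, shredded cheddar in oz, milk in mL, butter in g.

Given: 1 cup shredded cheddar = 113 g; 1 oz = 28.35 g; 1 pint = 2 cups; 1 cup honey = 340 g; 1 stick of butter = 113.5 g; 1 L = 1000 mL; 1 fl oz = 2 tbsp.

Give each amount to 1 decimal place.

honey: 5950.0 g; plain yogurt: 11666.7 mL; shredded cheddar: 23.3 oz; milk: 4375.0 mL; butter: 1324.2 g

The original recipe has 0.225 L of water, so the scaling factor is 1.3125 ÷ 0.225 = 35/6.
honey: 1.5 pint × 35/6 × 2 cup/pint × 340 g/cup = 5950.0 g
plain yogurt: 2 L × 35/6 × 1000 mL/L ≈ 11666.7 mL
shredded cheddar: 1 cup × 35/6 × 113 g/cup ÷ 28.35 g/oz ≈ 23.3 oz
milk: 0.75 L × 35/6 × 1000 mL/L = 4375.0 mL
butter: 2 stick × 35/6 × 113.5 g/stick ≈ 1324.2 g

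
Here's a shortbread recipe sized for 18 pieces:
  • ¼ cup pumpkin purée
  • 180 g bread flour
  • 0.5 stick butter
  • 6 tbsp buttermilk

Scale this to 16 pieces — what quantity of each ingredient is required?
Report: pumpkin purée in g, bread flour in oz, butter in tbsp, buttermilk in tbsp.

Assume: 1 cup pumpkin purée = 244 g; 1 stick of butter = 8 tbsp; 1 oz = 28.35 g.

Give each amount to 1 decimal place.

Scaling factor: 16/18 = 8/9.
pumpkin purée: 0.25 cup × 8/9 × 244 g/cup ≈ 54.2 g
bread flour: 180 g × 8/9 ÷ 28.35 g/oz ≈ 5.6 oz
butter: 0.5 stick × 8/9 × 8 tbsp/stick ≈ 3.6 tbsp
buttermilk: 6 tbsp × 8/9 ≈ 5.3 tbsp

pumpkin purée: 54.2 g; bread flour: 5.6 oz; butter: 3.6 tbsp; buttermilk: 5.3 tbsp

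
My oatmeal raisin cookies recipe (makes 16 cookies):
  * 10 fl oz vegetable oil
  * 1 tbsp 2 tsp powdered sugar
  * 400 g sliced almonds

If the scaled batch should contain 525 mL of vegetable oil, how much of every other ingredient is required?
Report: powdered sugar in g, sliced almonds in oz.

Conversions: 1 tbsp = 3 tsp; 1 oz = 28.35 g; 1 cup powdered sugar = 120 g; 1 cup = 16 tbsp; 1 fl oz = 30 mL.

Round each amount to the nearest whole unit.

powdered sugar: 22 g; sliced almonds: 25 oz

The original recipe has 300 mL of vegetable oil, so the scaling factor is 525 ÷ 300 = 7/4 = 1.75.
powdered sugar: (1 tbsp + 2 tsp = 5/3 tbsp) × 7/4 ÷ 16 tbsp/cup × 120 g/cup ≈ 22 g
sliced almonds: 400 g × 7/4 ÷ 28.35 g/oz ≈ 25 oz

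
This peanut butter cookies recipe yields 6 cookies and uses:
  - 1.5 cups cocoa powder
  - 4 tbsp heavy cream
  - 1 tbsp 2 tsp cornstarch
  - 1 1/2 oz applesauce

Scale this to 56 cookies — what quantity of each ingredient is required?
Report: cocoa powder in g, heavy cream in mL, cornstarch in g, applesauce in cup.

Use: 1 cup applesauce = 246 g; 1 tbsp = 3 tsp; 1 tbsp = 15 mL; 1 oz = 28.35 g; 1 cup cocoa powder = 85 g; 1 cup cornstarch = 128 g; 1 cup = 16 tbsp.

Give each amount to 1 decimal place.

Scaling factor: 56/6 = 28/3.
cocoa powder: 1.5 cup × 28/3 × 85 g/cup = 1190.0 g
heavy cream: 4 tbsp × 28/3 × 15 mL/tbsp = 560.0 mL
cornstarch: (1 tbsp + 2 tsp = 5/3 tbsp) × 28/3 ÷ 16 tbsp/cup × 128 g/cup ≈ 124.4 g
applesauce: 1.5 oz × 28/3 × 28.35 g/oz ÷ 246 g/cup ≈ 1.6 cup

cocoa powder: 1190.0 g; heavy cream: 560.0 mL; cornstarch: 124.4 g; applesauce: 1.6 cup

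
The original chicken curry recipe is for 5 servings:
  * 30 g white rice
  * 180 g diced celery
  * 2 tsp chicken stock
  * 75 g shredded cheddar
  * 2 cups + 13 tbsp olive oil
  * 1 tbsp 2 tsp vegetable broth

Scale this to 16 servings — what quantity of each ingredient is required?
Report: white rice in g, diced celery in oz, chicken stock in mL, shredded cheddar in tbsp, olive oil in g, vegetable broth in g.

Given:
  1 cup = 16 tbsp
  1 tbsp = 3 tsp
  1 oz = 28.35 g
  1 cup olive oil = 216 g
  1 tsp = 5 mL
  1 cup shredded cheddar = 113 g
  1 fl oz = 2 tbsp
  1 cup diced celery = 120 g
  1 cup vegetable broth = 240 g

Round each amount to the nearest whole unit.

white rice: 96 g; diced celery: 20 oz; chicken stock: 32 mL; shredded cheddar: 34 tbsp; olive oil: 1944 g; vegetable broth: 80 g

Scaling factor: 16/5 = 3.2.
white rice: 30 g × 16/5 = 96 g
diced celery: 180 g × 16/5 ÷ 28.35 g/oz ≈ 20 oz
chicken stock: 2 tsp × 16/5 × 5 mL/tsp = 32 mL
shredded cheddar: 75 g × 16/5 ÷ 113 g/cup × 16 tbsp/cup ≈ 34 tbsp
olive oil: (2 cup + 13 tbsp = 2.8125 cup) × 16/5 × 216 g/cup = 1944 g
vegetable broth: (1 tbsp + 2 tsp = 5/3 tbsp) × 16/5 ÷ 16 tbsp/cup × 240 g/cup = 80 g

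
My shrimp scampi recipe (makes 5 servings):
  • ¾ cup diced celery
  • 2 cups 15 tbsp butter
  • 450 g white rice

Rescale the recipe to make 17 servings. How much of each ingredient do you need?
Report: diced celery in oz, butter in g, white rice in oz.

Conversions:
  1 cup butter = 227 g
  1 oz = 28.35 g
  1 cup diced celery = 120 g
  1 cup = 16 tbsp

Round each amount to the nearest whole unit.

diced celery: 11 oz; butter: 2267 g; white rice: 54 oz

Scaling factor: 17/5 = 3.4.
diced celery: 0.75 cup × 17/5 × 120 g/cup ÷ 28.35 g/oz ≈ 11 oz
butter: (2 cup + 15 tbsp = 2.9375 cup) × 17/5 × 227 g/cup ≈ 2267 g
white rice: 450 g × 17/5 ÷ 28.35 g/oz ≈ 54 oz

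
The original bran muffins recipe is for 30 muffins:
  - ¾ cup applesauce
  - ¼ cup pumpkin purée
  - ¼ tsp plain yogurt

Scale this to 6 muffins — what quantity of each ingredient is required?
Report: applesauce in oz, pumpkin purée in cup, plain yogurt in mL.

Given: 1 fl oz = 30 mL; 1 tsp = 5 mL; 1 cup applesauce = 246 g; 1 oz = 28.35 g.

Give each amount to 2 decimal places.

Scaling factor: 6/30 = 1/5 = 0.2.
applesauce: 0.75 cup × 1/5 × 246 g/cup ÷ 28.35 g/oz ≈ 1.30 oz
pumpkin purée: 0.25 cup × 1/5 = 0.05 cup
plain yogurt: 0.25 tsp × 1/5 × 5 mL/tsp = 0.25 mL

applesauce: 1.30 oz; pumpkin purée: 0.05 cup; plain yogurt: 0.25 mL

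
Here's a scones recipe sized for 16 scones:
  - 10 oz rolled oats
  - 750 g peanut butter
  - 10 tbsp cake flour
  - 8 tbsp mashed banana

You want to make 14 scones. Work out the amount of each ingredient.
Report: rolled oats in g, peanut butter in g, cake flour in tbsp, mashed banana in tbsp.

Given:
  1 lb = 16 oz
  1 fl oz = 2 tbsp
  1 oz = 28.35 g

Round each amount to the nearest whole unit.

Scaling factor: 14/16 = 7/8 = 0.875.
rolled oats: 10 oz × 7/8 × 28.35 g/oz ≈ 248 g
peanut butter: 750 g × 7/8 ≈ 656 g
cake flour: 10 tbsp × 7/8 ≈ 9 tbsp
mashed banana: 8 tbsp × 7/8 = 7 tbsp

rolled oats: 248 g; peanut butter: 656 g; cake flour: 9 tbsp; mashed banana: 7 tbsp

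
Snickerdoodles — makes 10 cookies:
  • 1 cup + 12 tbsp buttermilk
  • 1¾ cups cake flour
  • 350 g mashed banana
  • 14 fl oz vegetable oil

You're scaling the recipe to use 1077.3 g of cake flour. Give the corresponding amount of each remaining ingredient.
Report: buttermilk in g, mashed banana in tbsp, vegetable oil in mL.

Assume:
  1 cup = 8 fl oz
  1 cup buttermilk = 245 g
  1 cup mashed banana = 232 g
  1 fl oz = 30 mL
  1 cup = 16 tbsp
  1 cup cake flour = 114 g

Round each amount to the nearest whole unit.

The original recipe has 199.5 g of cake flour, so the scaling factor is 1077.3 ÷ 199.5 = 27/5 = 5.4.
buttermilk: (1 cup + 12 tbsp = 1.75 cup) × 27/5 × 245 g/cup ≈ 2315 g
mashed banana: 350 g × 27/5 ÷ 232 g/cup × 16 tbsp/cup ≈ 130 tbsp
vegetable oil: 14 fl oz × 27/5 × 30 mL/fl oz = 2268 mL

buttermilk: 2315 g; mashed banana: 130 tbsp; vegetable oil: 2268 mL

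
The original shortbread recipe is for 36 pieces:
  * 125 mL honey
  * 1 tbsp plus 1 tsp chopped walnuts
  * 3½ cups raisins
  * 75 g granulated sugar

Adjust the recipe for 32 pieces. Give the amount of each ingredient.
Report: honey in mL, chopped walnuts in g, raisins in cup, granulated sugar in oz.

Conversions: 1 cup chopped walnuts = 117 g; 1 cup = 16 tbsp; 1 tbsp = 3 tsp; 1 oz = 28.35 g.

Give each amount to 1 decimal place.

Scaling factor: 32/36 = 8/9.
honey: 125 mL × 8/9 ≈ 111.1 mL
chopped walnuts: (1 tbsp + 1 tsp = 4/3 tbsp) × 8/9 ÷ 16 tbsp/cup × 117 g/cup ≈ 8.7 g
raisins: 3.5 cup × 8/9 ≈ 3.1 cup
granulated sugar: 75 g × 8/9 ÷ 28.35 g/oz ≈ 2.4 oz

honey: 111.1 mL; chopped walnuts: 8.7 g; raisins: 3.1 cup; granulated sugar: 2.4 oz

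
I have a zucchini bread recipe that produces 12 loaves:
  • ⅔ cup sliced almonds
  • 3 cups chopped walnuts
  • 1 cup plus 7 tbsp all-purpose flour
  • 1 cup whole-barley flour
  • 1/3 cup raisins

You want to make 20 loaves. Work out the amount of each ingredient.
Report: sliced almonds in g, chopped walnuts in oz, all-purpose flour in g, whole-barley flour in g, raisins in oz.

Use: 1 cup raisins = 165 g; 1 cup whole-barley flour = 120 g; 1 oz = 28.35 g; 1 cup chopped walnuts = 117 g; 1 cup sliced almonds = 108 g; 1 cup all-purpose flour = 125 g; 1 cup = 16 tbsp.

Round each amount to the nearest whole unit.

sliced almonds: 120 g; chopped walnuts: 21 oz; all-purpose flour: 299 g; whole-barley flour: 200 g; raisins: 3 oz

Scaling factor: 20/12 = 5/3.
sliced almonds: 2/3 cup × 5/3 × 108 g/cup = 120 g
chopped walnuts: 3 cup × 5/3 × 117 g/cup ÷ 28.35 g/oz ≈ 21 oz
all-purpose flour: (1 cup + 7 tbsp = 1.4375 cup) × 5/3 × 125 g/cup ≈ 299 g
whole-barley flour: 1 cup × 5/3 × 120 g/cup = 200 g
raisins: 1/3 cup × 5/3 × 165 g/cup ÷ 28.35 g/oz ≈ 3 oz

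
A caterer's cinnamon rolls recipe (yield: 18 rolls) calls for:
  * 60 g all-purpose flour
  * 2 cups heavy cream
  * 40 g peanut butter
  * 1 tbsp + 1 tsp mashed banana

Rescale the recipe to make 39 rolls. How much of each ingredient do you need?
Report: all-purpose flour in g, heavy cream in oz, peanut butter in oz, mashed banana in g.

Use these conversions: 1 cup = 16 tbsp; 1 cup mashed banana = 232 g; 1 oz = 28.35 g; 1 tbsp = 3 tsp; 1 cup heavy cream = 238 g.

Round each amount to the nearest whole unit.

all-purpose flour: 130 g; heavy cream: 36 oz; peanut butter: 3 oz; mashed banana: 42 g

Scaling factor: 39/18 = 13/6.
all-purpose flour: 60 g × 13/6 = 130 g
heavy cream: 2 cup × 13/6 × 238 g/cup ÷ 28.35 g/oz ≈ 36 oz
peanut butter: 40 g × 13/6 ÷ 28.35 g/oz ≈ 3 oz
mashed banana: (1 tbsp + 1 tsp = 4/3 tbsp) × 13/6 ÷ 16 tbsp/cup × 232 g/cup ≈ 42 g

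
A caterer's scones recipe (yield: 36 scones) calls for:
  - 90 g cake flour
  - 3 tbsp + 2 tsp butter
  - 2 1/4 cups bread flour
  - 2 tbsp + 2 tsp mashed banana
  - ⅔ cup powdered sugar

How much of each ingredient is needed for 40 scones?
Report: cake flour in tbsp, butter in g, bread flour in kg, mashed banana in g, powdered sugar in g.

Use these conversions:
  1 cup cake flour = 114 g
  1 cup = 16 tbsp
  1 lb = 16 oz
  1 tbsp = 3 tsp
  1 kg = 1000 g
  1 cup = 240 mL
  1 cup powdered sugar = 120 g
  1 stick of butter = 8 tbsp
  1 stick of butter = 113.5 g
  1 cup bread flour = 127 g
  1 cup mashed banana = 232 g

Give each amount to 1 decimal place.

cake flour: 14.0 tbsp; butter: 57.8 g; bread flour: 0.3 kg; mashed banana: 43.0 g; powdered sugar: 88.9 g

Scaling factor: 40/36 = 10/9.
cake flour: 90 g × 10/9 ÷ 114 g/cup × 16 tbsp/cup ≈ 14.0 tbsp
butter: (3 tbsp + 2 tsp = 11/3 tbsp) × 10/9 ÷ 8 tbsp/stick × 113.5 g/stick ≈ 57.8 g
bread flour: 2.25 cup × 10/9 × 127 g/cup ÷ 1000 g/kg ≈ 0.3 kg
mashed banana: (2 tbsp + 2 tsp = 8/3 tbsp) × 10/9 ÷ 16 tbsp/cup × 232 g/cup ≈ 43.0 g
powdered sugar: 2/3 cup × 10/9 × 120 g/cup ≈ 88.9 g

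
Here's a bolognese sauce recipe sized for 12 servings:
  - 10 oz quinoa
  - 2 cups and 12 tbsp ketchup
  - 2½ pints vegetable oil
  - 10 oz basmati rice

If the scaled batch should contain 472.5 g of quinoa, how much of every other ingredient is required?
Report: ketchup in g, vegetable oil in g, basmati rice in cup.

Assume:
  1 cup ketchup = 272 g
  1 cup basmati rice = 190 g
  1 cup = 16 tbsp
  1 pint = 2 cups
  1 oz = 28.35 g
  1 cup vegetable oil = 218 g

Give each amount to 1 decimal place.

The original recipe has 283.5 g of quinoa, so the scaling factor is 472.5 ÷ 283.5 = 5/3.
ketchup: (2 cup + 12 tbsp = 2.75 cup) × 5/3 × 272 g/cup ≈ 1246.7 g
vegetable oil: 2.5 pint × 5/3 × 2 cup/pint × 218 g/cup ≈ 1816.7 g
basmati rice: 10 oz × 5/3 × 28.35 g/oz ÷ 190 g/cup ≈ 2.5 cup

ketchup: 1246.7 g; vegetable oil: 1816.7 g; basmati rice: 2.5 cup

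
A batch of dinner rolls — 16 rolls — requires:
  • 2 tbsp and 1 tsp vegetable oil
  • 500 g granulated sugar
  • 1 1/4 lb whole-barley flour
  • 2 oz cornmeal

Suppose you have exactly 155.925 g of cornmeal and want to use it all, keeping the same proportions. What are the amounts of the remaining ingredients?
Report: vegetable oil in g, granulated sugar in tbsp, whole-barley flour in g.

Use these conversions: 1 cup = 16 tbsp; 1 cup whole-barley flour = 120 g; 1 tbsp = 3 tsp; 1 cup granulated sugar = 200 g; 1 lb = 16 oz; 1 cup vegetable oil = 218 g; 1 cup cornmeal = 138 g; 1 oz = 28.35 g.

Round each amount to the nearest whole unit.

The original recipe has 56.7 g of cornmeal, so the scaling factor is 155.925 ÷ 56.7 = 11/4 = 2.75.
vegetable oil: (2 tbsp + 1 tsp = 7/3 tbsp) × 11/4 ÷ 16 tbsp/cup × 218 g/cup ≈ 87 g
granulated sugar: 500 g × 11/4 ÷ 200 g/cup × 16 tbsp/cup = 110 tbsp
whole-barley flour: 1.25 lb × 11/4 × 16 oz/lb × 28.35 g/oz ≈ 1559 g

vegetable oil: 87 g; granulated sugar: 110 tbsp; whole-barley flour: 1559 g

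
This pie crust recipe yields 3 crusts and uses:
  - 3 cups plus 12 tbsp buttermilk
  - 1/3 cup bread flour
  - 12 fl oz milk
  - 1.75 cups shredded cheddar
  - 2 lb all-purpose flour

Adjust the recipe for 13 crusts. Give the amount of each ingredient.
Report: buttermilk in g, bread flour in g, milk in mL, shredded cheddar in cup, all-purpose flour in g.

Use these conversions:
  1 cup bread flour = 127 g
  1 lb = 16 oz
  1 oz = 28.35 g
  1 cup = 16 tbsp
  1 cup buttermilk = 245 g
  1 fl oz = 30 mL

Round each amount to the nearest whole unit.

buttermilk: 3981 g; bread flour: 183 g; milk: 1560 mL; shredded cheddar: 8 cup; all-purpose flour: 3931 g

Scaling factor: 13/3.
buttermilk: (3 cup + 12 tbsp = 3.75 cup) × 13/3 × 245 g/cup ≈ 3981 g
bread flour: 1/3 cup × 13/3 × 127 g/cup ≈ 183 g
milk: 12 fl oz × 13/3 × 30 mL/fl oz = 1560 mL
shredded cheddar: 1.75 cup × 13/3 ≈ 8 cup
all-purpose flour: 2 lb × 13/3 × 16 oz/lb × 28.35 g/oz ≈ 3931 g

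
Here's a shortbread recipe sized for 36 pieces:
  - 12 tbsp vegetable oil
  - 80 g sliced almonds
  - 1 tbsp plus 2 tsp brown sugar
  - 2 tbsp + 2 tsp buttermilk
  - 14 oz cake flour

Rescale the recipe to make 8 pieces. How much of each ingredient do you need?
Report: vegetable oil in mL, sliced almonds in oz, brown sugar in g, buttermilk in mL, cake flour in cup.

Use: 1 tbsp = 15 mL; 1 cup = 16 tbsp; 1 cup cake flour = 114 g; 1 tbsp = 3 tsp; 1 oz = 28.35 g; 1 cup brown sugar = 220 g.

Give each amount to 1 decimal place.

vegetable oil: 40.0 mL; sliced almonds: 0.6 oz; brown sugar: 5.1 g; buttermilk: 8.9 mL; cake flour: 0.8 cup

Scaling factor: 8/36 = 2/9.
vegetable oil: 12 tbsp × 2/9 × 15 mL/tbsp = 40.0 mL
sliced almonds: 80 g × 2/9 ÷ 28.35 g/oz ≈ 0.6 oz
brown sugar: (1 tbsp + 2 tsp = 5/3 tbsp) × 2/9 ÷ 16 tbsp/cup × 220 g/cup ≈ 5.1 g
buttermilk: (2 tbsp + 2 tsp = 8/3 tbsp) × 2/9 × 15 mL/tbsp ≈ 8.9 mL
cake flour: 14 oz × 2/9 × 28.35 g/oz ÷ 114 g/cup ≈ 0.8 cup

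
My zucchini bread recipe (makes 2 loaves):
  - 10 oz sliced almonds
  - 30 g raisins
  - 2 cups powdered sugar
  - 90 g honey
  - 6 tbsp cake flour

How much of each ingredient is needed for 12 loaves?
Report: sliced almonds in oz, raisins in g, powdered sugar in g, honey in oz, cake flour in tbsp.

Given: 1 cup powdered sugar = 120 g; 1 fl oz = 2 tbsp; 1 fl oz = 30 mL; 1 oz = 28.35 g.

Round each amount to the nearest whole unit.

sliced almonds: 60 oz; raisins: 180 g; powdered sugar: 1440 g; honey: 19 oz; cake flour: 36 tbsp

Scaling factor: 12/2 = 6.
sliced almonds: 10 oz × 6 = 60 oz
raisins: 30 g × 6 = 180 g
powdered sugar: 2 cup × 6 × 120 g/cup = 1440 g
honey: 90 g × 6 ÷ 28.35 g/oz ≈ 19 oz
cake flour: 6 tbsp × 6 = 36 tbsp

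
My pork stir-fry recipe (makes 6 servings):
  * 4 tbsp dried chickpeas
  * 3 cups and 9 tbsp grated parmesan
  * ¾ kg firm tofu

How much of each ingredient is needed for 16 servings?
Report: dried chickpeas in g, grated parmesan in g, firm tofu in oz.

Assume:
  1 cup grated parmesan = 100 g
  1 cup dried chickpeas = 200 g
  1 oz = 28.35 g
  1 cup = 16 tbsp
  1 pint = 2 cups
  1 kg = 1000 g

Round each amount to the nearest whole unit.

dried chickpeas: 133 g; grated parmesan: 950 g; firm tofu: 71 oz

Scaling factor: 16/6 = 8/3.
dried chickpeas: 4 tbsp × 8/3 ÷ 16 tbsp/cup × 200 g/cup ≈ 133 g
grated parmesan: (3 cup + 9 tbsp = 3.5625 cup) × 8/3 × 100 g/cup = 950 g
firm tofu: 0.75 kg × 8/3 × 1000 g/kg ÷ 28.35 g/oz ≈ 71 oz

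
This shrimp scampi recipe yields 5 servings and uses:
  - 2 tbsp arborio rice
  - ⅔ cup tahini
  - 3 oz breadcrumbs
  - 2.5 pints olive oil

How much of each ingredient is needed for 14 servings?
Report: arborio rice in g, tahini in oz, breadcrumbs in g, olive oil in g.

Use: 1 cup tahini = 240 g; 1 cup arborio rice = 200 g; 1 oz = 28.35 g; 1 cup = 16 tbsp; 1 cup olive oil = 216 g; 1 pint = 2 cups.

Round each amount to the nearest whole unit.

Scaling factor: 14/5 = 2.8.
arborio rice: 2 tbsp × 14/5 ÷ 16 tbsp/cup × 200 g/cup = 70 g
tahini: 2/3 cup × 14/5 × 240 g/cup ÷ 28.35 g/oz ≈ 16 oz
breadcrumbs: 3 oz × 14/5 × 28.35 g/oz ≈ 238 g
olive oil: 2.5 pint × 14/5 × 2 cup/pint × 216 g/cup = 3024 g

arborio rice: 70 g; tahini: 16 oz; breadcrumbs: 238 g; olive oil: 3024 g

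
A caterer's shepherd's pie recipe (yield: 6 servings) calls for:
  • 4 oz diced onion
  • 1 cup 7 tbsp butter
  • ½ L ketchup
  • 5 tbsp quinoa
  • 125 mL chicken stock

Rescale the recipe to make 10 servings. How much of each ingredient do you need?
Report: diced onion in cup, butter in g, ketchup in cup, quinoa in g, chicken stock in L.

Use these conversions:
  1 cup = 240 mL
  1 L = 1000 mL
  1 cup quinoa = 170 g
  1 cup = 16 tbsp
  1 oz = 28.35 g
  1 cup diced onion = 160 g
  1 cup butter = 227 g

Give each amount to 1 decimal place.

Scaling factor: 10/6 = 5/3.
diced onion: 4 oz × 5/3 × 28.35 g/oz ÷ 160 g/cup ≈ 1.2 cup
butter: (1 cup + 7 tbsp = 1.4375 cup) × 5/3 × 227 g/cup ≈ 543.9 g
ketchup: 0.5 L × 5/3 × 1000 mL/L ÷ 240 mL/cup ≈ 3.5 cup
quinoa: 5 tbsp × 5/3 ÷ 16 tbsp/cup × 170 g/cup ≈ 88.5 g
chicken stock: 125 mL × 5/3 ÷ 1000 mL/L ≈ 0.2 L

diced onion: 1.2 cup; butter: 543.9 g; ketchup: 3.5 cup; quinoa: 88.5 g; chicken stock: 0.2 L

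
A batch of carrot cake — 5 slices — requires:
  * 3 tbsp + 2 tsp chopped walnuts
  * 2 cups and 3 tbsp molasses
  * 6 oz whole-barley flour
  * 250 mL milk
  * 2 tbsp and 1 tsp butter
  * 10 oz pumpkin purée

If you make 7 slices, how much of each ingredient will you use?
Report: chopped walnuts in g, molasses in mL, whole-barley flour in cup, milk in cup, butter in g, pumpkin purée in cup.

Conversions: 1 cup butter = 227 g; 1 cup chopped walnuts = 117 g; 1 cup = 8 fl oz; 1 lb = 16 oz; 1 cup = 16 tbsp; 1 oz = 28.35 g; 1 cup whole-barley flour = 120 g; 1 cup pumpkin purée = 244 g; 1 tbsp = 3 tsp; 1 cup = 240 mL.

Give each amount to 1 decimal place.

Scaling factor: 7/5 = 1.4.
chopped walnuts: (3 tbsp + 2 tsp = 11/3 tbsp) × 7/5 ÷ 16 tbsp/cup × 117 g/cup ≈ 37.5 g
molasses: (2 cup + 3 tbsp = 2.1875 cup) × 7/5 × 240 mL/cup = 735.0 mL
whole-barley flour: 6 oz × 7/5 × 28.35 g/oz ÷ 120 g/cup ≈ 2.0 cup
milk: 250 mL × 7/5 ÷ 240 mL/cup ≈ 1.5 cup
butter: (2 tbsp + 1 tsp = 7/3 tbsp) × 7/5 ÷ 16 tbsp/cup × 227 g/cup ≈ 46.3 g
pumpkin purée: 10 oz × 7/5 × 28.35 g/oz ÷ 244 g/cup ≈ 1.6 cup

chopped walnuts: 37.5 g; molasses: 735.0 mL; whole-barley flour: 2.0 cup; milk: 1.5 cup; butter: 46.3 g; pumpkin purée: 1.6 cup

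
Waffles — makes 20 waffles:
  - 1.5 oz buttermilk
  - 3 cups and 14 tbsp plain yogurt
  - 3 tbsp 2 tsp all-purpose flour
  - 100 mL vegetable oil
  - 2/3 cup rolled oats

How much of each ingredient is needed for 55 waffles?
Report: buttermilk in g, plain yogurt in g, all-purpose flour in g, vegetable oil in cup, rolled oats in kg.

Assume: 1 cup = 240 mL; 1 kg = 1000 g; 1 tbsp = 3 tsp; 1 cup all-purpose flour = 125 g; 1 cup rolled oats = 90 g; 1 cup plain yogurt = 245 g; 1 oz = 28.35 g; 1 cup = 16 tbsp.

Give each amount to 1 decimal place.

Scaling factor: 55/20 = 11/4 = 2.75.
buttermilk: 1.5 oz × 11/4 × 28.35 g/oz ≈ 116.9 g
plain yogurt: (3 cup + 14 tbsp = 3.875 cup) × 11/4 × 245 g/cup ≈ 2610.8 g
all-purpose flour: (3 tbsp + 2 tsp = 11/3 tbsp) × 11/4 ÷ 16 tbsp/cup × 125 g/cup ≈ 78.8 g
vegetable oil: 100 mL × 11/4 ÷ 240 mL/cup ≈ 1.1 cup
rolled oats: 2/3 cup × 11/4 × 90 g/cup ÷ 1000 g/kg ≈ 0.2 kg

buttermilk: 116.9 g; plain yogurt: 2610.8 g; all-purpose flour: 78.8 g; vegetable oil: 1.1 cup; rolled oats: 0.2 kg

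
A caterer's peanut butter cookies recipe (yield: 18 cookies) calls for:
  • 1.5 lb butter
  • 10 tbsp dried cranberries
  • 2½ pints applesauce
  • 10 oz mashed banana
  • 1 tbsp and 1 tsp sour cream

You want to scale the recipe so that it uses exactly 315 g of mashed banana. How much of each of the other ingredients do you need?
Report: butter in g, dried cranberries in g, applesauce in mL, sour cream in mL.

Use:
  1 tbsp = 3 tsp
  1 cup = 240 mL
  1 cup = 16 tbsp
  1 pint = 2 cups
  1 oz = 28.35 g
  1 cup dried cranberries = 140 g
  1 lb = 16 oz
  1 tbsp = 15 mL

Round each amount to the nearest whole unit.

butter: 756 g; dried cranberries: 97 g; applesauce: 1333 mL; sour cream: 22 mL

The original recipe has 283.5 g of mashed banana, so the scaling factor is 315 ÷ 283.5 = 10/9.
butter: 1.5 lb × 10/9 × 16 oz/lb × 28.35 g/oz = 756 g
dried cranberries: 10 tbsp × 10/9 ÷ 16 tbsp/cup × 140 g/cup ≈ 97 g
applesauce: 2.5 pint × 10/9 × 2 cup/pint × 240 mL/cup ≈ 1333 mL
sour cream: (1 tbsp + 1 tsp = 4/3 tbsp) × 10/9 × 15 mL/tbsp ≈ 22 mL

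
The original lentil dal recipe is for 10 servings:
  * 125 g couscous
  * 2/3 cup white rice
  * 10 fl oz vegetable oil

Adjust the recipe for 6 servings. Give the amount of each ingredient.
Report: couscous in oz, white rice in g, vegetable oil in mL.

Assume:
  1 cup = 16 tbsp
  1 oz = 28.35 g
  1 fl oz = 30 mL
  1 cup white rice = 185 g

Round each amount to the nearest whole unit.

Scaling factor: 6/10 = 3/5 = 0.6.
couscous: 125 g × 3/5 ÷ 28.35 g/oz ≈ 3 oz
white rice: 2/3 cup × 3/5 × 185 g/cup = 74 g
vegetable oil: 10 fl oz × 3/5 × 30 mL/fl oz = 180 mL

couscous: 3 oz; white rice: 74 g; vegetable oil: 180 mL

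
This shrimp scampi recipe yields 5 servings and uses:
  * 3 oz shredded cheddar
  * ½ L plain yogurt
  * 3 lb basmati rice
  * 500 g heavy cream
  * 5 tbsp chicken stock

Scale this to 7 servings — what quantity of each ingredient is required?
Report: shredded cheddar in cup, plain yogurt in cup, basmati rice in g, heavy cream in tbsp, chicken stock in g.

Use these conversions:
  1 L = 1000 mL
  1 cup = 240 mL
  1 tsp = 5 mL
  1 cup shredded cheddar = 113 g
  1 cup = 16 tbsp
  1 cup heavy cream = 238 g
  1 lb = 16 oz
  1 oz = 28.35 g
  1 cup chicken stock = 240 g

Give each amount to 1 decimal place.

shredded cheddar: 1.1 cup; plain yogurt: 2.9 cup; basmati rice: 1905.1 g; heavy cream: 47.1 tbsp; chicken stock: 105.0 g

Scaling factor: 7/5 = 1.4.
shredded cheddar: 3 oz × 7/5 × 28.35 g/oz ÷ 113 g/cup ≈ 1.1 cup
plain yogurt: 0.5 L × 7/5 × 1000 mL/L ÷ 240 mL/cup ≈ 2.9 cup
basmati rice: 3 lb × 7/5 × 16 oz/lb × 28.35 g/oz ≈ 1905.1 g
heavy cream: 500 g × 7/5 ÷ 238 g/cup × 16 tbsp/cup ≈ 47.1 tbsp
chicken stock: 5 tbsp × 7/5 ÷ 16 tbsp/cup × 240 g/cup = 105.0 g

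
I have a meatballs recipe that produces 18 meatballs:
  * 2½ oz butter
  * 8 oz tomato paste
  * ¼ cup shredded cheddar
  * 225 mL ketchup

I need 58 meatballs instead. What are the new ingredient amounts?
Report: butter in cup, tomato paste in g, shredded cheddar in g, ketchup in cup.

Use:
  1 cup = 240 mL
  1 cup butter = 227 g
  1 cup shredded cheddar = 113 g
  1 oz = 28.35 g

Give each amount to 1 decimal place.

butter: 1.0 cup; tomato paste: 730.8 g; shredded cheddar: 91.0 g; ketchup: 3.0 cup

Scaling factor: 58/18 = 29/9.
butter: 2.5 oz × 29/9 × 28.35 g/oz ÷ 227 g/cup ≈ 1.0 cup
tomato paste: 8 oz × 29/9 × 28.35 g/oz = 730.8 g
shredded cheddar: 0.25 cup × 29/9 × 113 g/cup ≈ 91.0 g
ketchup: 225 mL × 29/9 ÷ 240 mL/cup ≈ 3.0 cup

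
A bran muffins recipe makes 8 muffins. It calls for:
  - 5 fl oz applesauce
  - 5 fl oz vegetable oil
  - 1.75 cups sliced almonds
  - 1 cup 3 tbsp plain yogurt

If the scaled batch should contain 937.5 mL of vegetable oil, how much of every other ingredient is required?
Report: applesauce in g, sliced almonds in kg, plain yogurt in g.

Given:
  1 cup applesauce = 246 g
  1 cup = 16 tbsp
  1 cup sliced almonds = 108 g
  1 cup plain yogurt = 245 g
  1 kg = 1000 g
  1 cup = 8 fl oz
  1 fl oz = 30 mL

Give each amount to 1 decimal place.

The original recipe has 150 mL of vegetable oil, so the scaling factor is 937.5 ÷ 150 = 25/4 = 6.25.
applesauce: 5 fl oz × 25/4 ÷ 8 fl oz/cup × 246 g/cup ≈ 960.9 g
sliced almonds: 1.75 cup × 25/4 × 108 g/cup ÷ 1000 g/kg ≈ 1.2 kg
plain yogurt: (1 cup + 3 tbsp = 1.1875 cup) × 25/4 × 245 g/cup ≈ 1818.4 g

applesauce: 960.9 g; sliced almonds: 1.2 kg; plain yogurt: 1818.4 g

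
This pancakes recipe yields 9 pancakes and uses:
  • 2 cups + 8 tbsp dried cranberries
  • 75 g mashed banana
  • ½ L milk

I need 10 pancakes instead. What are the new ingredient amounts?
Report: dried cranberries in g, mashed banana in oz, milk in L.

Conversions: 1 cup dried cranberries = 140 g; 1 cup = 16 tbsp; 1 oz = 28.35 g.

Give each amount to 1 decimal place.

dried cranberries: 388.9 g; mashed banana: 2.9 oz; milk: 0.6 L

Scaling factor: 10/9.
dried cranberries: (2 cup + 8 tbsp = 2.5 cup) × 10/9 × 140 g/cup ≈ 388.9 g
mashed banana: 75 g × 10/9 ÷ 28.35 g/oz ≈ 2.9 oz
milk: 0.5 L × 10/9 ≈ 0.6 L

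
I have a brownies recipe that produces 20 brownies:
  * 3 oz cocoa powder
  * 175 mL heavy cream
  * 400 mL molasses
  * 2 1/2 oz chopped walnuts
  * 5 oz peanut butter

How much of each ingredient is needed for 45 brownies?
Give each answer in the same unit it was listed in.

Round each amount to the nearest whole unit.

cocoa powder: 7 oz; heavy cream: 394 mL; molasses: 900 mL; chopped walnuts: 6 oz; peanut butter: 11 oz

Scaling factor: 45/20 = 9/4 = 2.25.
cocoa powder: 3 oz × 9/4 ≈ 7 oz
heavy cream: 175 mL × 9/4 ≈ 394 mL
molasses: 400 mL × 9/4 = 900 mL
chopped walnuts: 2.5 oz × 9/4 ≈ 6 oz
peanut butter: 5 oz × 9/4 ≈ 11 oz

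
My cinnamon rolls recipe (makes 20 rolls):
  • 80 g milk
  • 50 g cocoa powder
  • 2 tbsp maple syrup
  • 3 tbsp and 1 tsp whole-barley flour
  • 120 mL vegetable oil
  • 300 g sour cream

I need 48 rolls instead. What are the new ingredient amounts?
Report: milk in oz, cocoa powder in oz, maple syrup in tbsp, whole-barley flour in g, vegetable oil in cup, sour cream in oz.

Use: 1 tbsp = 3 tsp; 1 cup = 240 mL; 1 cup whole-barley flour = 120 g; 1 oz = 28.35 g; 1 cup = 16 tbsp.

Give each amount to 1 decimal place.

Scaling factor: 48/20 = 12/5 = 2.4.
milk: 80 g × 12/5 ÷ 28.35 g/oz ≈ 6.8 oz
cocoa powder: 50 g × 12/5 ÷ 28.35 g/oz ≈ 4.2 oz
maple syrup: 2 tbsp × 12/5 = 4.8 tbsp
whole-barley flour: (3 tbsp + 1 tsp = 10/3 tbsp) × 12/5 ÷ 16 tbsp/cup × 120 g/cup = 60.0 g
vegetable oil: 120 mL × 12/5 ÷ 240 mL/cup = 1.2 cup
sour cream: 300 g × 12/5 ÷ 28.35 g/oz ≈ 25.4 oz

milk: 6.8 oz; cocoa powder: 4.2 oz; maple syrup: 4.8 tbsp; whole-barley flour: 60.0 g; vegetable oil: 1.2 cup; sour cream: 25.4 oz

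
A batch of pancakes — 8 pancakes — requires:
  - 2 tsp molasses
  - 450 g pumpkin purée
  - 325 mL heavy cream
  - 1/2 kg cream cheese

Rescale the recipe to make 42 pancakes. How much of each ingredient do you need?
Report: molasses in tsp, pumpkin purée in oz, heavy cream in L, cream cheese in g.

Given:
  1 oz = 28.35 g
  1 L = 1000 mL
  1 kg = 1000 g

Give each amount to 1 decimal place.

molasses: 10.5 tsp; pumpkin purée: 83.3 oz; heavy cream: 1.7 L; cream cheese: 2625.0 g

Scaling factor: 42/8 = 21/4 = 5.25.
molasses: 2 tsp × 21/4 = 10.5 tsp
pumpkin purée: 450 g × 21/4 ÷ 28.35 g/oz ≈ 83.3 oz
heavy cream: 325 mL × 21/4 ÷ 1000 mL/L ≈ 1.7 L
cream cheese: 0.5 kg × 21/4 × 1000 g/kg = 2625.0 g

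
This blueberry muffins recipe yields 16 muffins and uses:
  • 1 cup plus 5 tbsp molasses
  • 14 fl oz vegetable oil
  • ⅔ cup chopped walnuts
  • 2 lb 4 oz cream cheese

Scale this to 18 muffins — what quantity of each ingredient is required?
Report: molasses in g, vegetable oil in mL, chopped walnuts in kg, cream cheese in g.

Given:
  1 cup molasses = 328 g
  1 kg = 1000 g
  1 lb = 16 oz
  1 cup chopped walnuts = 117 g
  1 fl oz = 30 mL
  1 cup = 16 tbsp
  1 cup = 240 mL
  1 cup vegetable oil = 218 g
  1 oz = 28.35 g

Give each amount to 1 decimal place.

Scaling factor: 18/16 = 9/8 = 1.125.
molasses: (1 cup + 5 tbsp = 1.3125 cup) × 9/8 × 328 g/cup ≈ 484.3 g
vegetable oil: 14 fl oz × 9/8 × 30 mL/fl oz = 472.5 mL
chopped walnuts: 2/3 cup × 9/8 × 117 g/cup ÷ 1000 g/kg ≈ 0.1 kg
cream cheese: (2 lb + 4 oz = 2.25 lb) × 9/8 × 16 oz/lb × 28.35 g/oz ≈ 1148.2 g

molasses: 484.3 g; vegetable oil: 472.5 mL; chopped walnuts: 0.1 kg; cream cheese: 1148.2 g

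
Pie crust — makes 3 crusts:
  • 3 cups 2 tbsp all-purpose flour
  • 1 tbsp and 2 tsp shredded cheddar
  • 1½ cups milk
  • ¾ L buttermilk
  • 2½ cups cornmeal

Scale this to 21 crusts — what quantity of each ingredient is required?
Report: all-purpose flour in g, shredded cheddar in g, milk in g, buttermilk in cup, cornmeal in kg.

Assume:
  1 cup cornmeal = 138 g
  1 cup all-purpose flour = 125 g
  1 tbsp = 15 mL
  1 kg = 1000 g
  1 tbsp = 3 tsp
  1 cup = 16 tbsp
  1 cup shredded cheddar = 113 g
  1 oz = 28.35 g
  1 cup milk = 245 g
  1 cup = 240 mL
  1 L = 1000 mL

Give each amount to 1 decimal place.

Scaling factor: 21/3 = 7.
all-purpose flour: (3 cup + 2 tbsp = 3.125 cup) × 7 × 125 g/cup ≈ 2734.4 g
shredded cheddar: (1 tbsp + 2 tsp = 5/3 tbsp) × 7 ÷ 16 tbsp/cup × 113 g/cup ≈ 82.4 g
milk: 1.5 cup × 7 × 245 g/cup = 2572.5 g
buttermilk: 0.75 L × 7 × 1000 mL/L ÷ 240 mL/cup ≈ 21.9 cup
cornmeal: 2.5 cup × 7 × 138 g/cup ÷ 1000 g/kg ≈ 2.4 kg

all-purpose flour: 2734.4 g; shredded cheddar: 82.4 g; milk: 2572.5 g; buttermilk: 21.9 cup; cornmeal: 2.4 kg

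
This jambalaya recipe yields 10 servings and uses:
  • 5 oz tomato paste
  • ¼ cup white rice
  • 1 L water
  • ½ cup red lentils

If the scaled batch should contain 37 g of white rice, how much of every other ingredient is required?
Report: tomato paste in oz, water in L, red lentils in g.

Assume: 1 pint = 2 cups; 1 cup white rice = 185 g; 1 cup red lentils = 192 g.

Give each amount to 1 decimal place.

tomato paste: 4.0 oz; water: 0.8 L; red lentils: 76.8 g

The original recipe has 46.25 g of white rice, so the scaling factor is 37 ÷ 46.25 = 4/5 = 0.8.
tomato paste: 5 oz × 4/5 = 4.0 oz
water: 1 L × 4/5 = 0.8 L
red lentils: 0.5 cup × 4/5 × 192 g/cup = 76.8 g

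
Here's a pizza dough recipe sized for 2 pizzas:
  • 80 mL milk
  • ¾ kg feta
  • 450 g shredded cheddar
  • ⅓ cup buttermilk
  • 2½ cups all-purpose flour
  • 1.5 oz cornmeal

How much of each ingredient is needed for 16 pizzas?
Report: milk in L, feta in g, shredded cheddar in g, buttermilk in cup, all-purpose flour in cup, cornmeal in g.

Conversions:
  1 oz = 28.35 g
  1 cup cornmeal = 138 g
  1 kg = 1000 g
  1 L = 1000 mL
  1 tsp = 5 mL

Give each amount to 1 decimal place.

Scaling factor: 16/2 = 8.
milk: 80 mL × 8 ÷ 1000 mL/L ≈ 0.6 L
feta: 0.75 kg × 8 × 1000 g/kg = 6000.0 g
shredded cheddar: 450 g × 8 = 3600.0 g
buttermilk: 1/3 cup × 8 ≈ 2.7 cup
all-purpose flour: 2.5 cup × 8 = 20.0 cup
cornmeal: 1.5 oz × 8 × 28.35 g/oz = 340.2 g

milk: 0.6 L; feta: 6000.0 g; shredded cheddar: 3600.0 g; buttermilk: 2.7 cup; all-purpose flour: 20.0 cup; cornmeal: 340.2 g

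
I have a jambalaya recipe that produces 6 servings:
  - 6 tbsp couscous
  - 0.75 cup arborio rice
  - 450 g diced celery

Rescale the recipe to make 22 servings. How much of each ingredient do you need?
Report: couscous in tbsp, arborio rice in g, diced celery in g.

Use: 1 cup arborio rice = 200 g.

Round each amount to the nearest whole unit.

Scaling factor: 22/6 = 11/3.
couscous: 6 tbsp × 11/3 = 22 tbsp
arborio rice: 0.75 cup × 11/3 × 200 g/cup = 550 g
diced celery: 450 g × 11/3 = 1650 g

couscous: 22 tbsp; arborio rice: 550 g; diced celery: 1650 g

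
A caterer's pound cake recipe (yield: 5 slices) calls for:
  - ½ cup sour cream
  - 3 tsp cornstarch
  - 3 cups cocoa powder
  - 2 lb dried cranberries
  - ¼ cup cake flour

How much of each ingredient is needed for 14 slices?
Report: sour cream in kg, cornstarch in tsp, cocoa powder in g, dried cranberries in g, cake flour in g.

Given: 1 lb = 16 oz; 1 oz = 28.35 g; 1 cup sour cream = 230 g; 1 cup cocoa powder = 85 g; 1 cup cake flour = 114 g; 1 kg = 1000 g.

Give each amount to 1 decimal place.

Scaling factor: 14/5 = 2.8.
sour cream: 0.5 cup × 14/5 × 230 g/cup ÷ 1000 g/kg ≈ 0.3 kg
cornstarch: 3 tsp × 14/5 = 8.4 tsp
cocoa powder: 3 cup × 14/5 × 85 g/cup = 714.0 g
dried cranberries: 2 lb × 14/5 × 16 oz/lb × 28.35 g/oz ≈ 2540.2 g
cake flour: 0.25 cup × 14/5 × 114 g/cup = 79.8 g

sour cream: 0.3 kg; cornstarch: 8.4 tsp; cocoa powder: 714.0 g; dried cranberries: 2540.2 g; cake flour: 79.8 g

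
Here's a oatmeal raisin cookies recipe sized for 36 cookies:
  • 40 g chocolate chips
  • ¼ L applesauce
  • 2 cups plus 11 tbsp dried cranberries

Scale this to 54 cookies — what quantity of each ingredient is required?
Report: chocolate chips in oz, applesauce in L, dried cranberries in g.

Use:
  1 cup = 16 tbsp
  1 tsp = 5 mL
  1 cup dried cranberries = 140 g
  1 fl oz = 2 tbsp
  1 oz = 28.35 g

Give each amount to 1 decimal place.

chocolate chips: 2.1 oz; applesauce: 0.4 L; dried cranberries: 564.4 g

Scaling factor: 54/36 = 3/2 = 1.5.
chocolate chips: 40 g × 3/2 ÷ 28.35 g/oz ≈ 2.1 oz
applesauce: 0.25 L × 3/2 ≈ 0.4 L
dried cranberries: (2 cup + 11 tbsp = 2.6875 cup) × 3/2 × 140 g/cup ≈ 564.4 g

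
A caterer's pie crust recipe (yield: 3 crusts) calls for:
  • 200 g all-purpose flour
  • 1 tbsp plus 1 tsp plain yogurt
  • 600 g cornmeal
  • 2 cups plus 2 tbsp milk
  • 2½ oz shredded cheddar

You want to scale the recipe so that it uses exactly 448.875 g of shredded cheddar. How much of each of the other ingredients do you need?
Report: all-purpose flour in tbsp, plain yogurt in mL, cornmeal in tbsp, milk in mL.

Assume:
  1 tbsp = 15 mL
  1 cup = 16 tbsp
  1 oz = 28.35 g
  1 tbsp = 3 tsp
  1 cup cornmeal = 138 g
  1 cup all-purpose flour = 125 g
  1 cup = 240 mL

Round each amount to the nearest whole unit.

The original recipe has 70.875 g of shredded cheddar, so the scaling factor is 448.875 ÷ 70.875 = 19/3.
all-purpose flour: 200 g × 19/3 ÷ 125 g/cup × 16 tbsp/cup ≈ 162 tbsp
plain yogurt: (1 tbsp + 1 tsp = 4/3 tbsp) × 19/3 × 15 mL/tbsp ≈ 127 mL
cornmeal: 600 g × 19/3 ÷ 138 g/cup × 16 tbsp/cup ≈ 441 tbsp
milk: (2 cup + 2 tbsp = 2.125 cup) × 19/3 × 240 mL/cup = 3230 mL

all-purpose flour: 162 tbsp; plain yogurt: 127 mL; cornmeal: 441 tbsp; milk: 3230 mL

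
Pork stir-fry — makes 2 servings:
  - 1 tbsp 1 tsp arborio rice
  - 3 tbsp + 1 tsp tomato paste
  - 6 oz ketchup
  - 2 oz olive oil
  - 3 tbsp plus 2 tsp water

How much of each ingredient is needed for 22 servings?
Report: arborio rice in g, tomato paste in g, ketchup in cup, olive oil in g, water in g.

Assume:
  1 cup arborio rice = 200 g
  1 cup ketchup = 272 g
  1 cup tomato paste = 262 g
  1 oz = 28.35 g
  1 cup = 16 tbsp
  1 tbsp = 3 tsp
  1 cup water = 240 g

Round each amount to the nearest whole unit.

arborio rice: 183 g; tomato paste: 600 g; ketchup: 7 cup; olive oil: 624 g; water: 605 g

Scaling factor: 22/2 = 11.
arborio rice: (1 tbsp + 1 tsp = 4/3 tbsp) × 11 ÷ 16 tbsp/cup × 200 g/cup ≈ 183 g
tomato paste: (3 tbsp + 1 tsp = 10/3 tbsp) × 11 ÷ 16 tbsp/cup × 262 g/cup ≈ 600 g
ketchup: 6 oz × 11 × 28.35 g/oz ÷ 272 g/cup ≈ 7 cup
olive oil: 2 oz × 11 × 28.35 g/oz ≈ 624 g
water: (3 tbsp + 2 tsp = 11/3 tbsp) × 11 ÷ 16 tbsp/cup × 240 g/cup = 605 g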